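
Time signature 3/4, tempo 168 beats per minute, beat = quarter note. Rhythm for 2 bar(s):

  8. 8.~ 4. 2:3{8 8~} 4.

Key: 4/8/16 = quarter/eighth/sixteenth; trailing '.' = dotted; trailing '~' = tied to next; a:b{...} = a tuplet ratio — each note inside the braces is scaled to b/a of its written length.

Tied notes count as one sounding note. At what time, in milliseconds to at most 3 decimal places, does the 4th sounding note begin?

1. 0.0ms @ 0 + 267.857ms (3/4)
2. 267.857ms @ 3/4 + 803.571ms (9/4)
3. 1071.429ms @ 3 + 267.857ms (3/4)
4. 1339.286ms @ 15/4 + 803.571ms (9/4)

note 4 onset = 15/4b = 1339.286ms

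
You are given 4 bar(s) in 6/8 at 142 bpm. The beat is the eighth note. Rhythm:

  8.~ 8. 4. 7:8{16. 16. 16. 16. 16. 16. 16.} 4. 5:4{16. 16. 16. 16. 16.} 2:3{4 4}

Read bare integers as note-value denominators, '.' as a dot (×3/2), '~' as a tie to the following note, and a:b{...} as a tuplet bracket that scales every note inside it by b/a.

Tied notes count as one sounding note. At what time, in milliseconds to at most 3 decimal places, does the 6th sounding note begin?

note 6 onset = 60/7b = 3621.73ms

1. 0.0ms @ 0 + 1267.606ms (3)
2. 1267.606ms @ 3 + 1267.606ms (3)
3. 2535.211ms @ 6 + 362.173ms (6/7)
4. 2897.384ms @ 48/7 + 362.173ms (6/7)
5. 3259.557ms @ 54/7 + 362.173ms (6/7)
6. 3621.73ms @ 60/7 + 362.173ms (6/7)
7. 3983.903ms @ 66/7 + 362.173ms (6/7)
8. 4346.076ms @ 72/7 + 362.173ms (6/7)
9. 4708.249ms @ 78/7 + 362.173ms (6/7)
10. 5070.423ms @ 12 + 1267.606ms (3)
11. 6338.028ms @ 15 + 253.521ms (3/5)
12. 6591.549ms @ 78/5 + 253.521ms (3/5)
13. 6845.07ms @ 81/5 + 253.521ms (3/5)
14. 7098.592ms @ 84/5 + 253.521ms (3/5)
15. 7352.113ms @ 87/5 + 253.521ms (3/5)
16. 7605.634ms @ 18 + 1267.606ms (3)
17. 8873.239ms @ 21 + 1267.606ms (3)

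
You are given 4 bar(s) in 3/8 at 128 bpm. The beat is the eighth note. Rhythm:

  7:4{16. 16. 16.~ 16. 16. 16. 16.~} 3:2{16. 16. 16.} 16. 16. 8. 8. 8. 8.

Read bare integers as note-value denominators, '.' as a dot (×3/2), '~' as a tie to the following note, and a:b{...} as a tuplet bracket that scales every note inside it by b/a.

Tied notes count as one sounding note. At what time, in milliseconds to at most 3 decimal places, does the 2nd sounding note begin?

note 2 onset = 3/7b = 200.893ms

1. 0.0ms @ 0 + 200.893ms (3/7)
2. 200.893ms @ 3/7 + 200.893ms (3/7)
3. 401.786ms @ 6/7 + 401.786ms (6/7)
4. 803.571ms @ 12/7 + 200.893ms (3/7)
5. 1004.464ms @ 15/7 + 200.893ms (3/7)
6. 1205.357ms @ 18/7 + 435.268ms (13/14)
7. 1640.625ms @ 7/2 + 234.375ms (1/2)
8. 1875.0ms @ 4 + 234.375ms (1/2)
9. 2109.375ms @ 9/2 + 351.562ms (3/4)
10. 2460.938ms @ 21/4 + 351.562ms (3/4)
11. 2812.5ms @ 6 + 703.125ms (3/2)
12. 3515.625ms @ 15/2 + 703.125ms (3/2)
13. 4218.75ms @ 9 + 703.125ms (3/2)
14. 4921.875ms @ 21/2 + 703.125ms (3/2)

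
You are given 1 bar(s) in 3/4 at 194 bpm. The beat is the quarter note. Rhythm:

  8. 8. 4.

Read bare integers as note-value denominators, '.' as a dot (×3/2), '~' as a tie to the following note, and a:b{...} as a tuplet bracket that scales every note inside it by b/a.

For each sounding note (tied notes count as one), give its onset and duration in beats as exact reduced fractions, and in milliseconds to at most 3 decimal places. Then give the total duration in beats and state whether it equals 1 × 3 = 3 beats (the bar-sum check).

1) 0.0ms=0b +231.959ms=3/4b
2) 231.959ms=3/4b +231.959ms=3/4b
3) 463.918ms=3/2b +463.918ms=3/2b
Σ=3b of 3 (194bpm 3/4) — PASS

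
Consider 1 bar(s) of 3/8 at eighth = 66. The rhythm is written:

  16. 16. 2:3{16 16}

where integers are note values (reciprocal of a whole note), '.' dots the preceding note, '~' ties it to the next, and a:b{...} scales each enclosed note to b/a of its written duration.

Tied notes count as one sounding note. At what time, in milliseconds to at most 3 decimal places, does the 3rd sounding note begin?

note 3 onset = 3/2b = 1363.636ms

1. 0.0ms @ 0 + 681.818ms (3/4)
2. 681.818ms @ 3/4 + 681.818ms (3/4)
3. 1363.636ms @ 3/2 + 681.818ms (3/4)
4. 2045.455ms @ 9/4 + 681.818ms (3/4)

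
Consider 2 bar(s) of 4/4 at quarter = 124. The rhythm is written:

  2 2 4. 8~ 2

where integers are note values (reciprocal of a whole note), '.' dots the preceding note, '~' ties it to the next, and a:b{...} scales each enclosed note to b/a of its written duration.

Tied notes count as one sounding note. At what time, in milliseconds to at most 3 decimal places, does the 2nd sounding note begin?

note 2 onset = 2b = 967.742ms

1. 0.0ms @ 0 + 967.742ms (2)
2. 967.742ms @ 2 + 967.742ms (2)
3. 1935.484ms @ 4 + 725.806ms (3/2)
4. 2661.29ms @ 11/2 + 1209.677ms (5/2)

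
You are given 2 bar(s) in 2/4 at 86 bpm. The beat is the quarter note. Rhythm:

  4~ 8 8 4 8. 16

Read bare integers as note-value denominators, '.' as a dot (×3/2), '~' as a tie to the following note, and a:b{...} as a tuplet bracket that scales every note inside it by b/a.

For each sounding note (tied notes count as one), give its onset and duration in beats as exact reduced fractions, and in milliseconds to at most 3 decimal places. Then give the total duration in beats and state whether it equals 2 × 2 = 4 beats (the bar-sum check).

1) 0.0ms=0b +1046.512ms=3/2b
2) 1046.512ms=3/2b +348.837ms=1/2b
3) 1395.349ms=2b +697.674ms=1b
4) 2093.023ms=3b +523.256ms=3/4b
5) 2616.279ms=15/4b +174.419ms=1/4b
Σ=4b of 4 (86bpm 2/4) — PASS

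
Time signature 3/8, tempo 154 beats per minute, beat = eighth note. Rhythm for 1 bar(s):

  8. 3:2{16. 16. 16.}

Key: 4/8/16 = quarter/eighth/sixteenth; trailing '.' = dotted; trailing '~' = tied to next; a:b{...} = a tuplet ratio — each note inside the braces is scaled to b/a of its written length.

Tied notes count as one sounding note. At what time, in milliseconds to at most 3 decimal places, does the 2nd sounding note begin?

note 2 onset = 3/2b = 584.416ms

1. 0.0ms @ 0 + 584.416ms (3/2)
2. 584.416ms @ 3/2 + 194.805ms (1/2)
3. 779.221ms @ 2 + 194.805ms (1/2)
4. 974.026ms @ 5/2 + 194.805ms (1/2)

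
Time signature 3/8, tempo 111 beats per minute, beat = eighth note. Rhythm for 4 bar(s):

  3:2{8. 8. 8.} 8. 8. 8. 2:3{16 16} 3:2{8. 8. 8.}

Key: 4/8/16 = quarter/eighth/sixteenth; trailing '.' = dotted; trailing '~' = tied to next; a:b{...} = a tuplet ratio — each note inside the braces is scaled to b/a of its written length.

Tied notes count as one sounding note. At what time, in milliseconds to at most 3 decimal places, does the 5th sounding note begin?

note 5 onset = 9/2b = 2432.432ms

1. 0.0ms @ 0 + 540.541ms (1)
2. 540.541ms @ 1 + 540.541ms (1)
3. 1081.081ms @ 2 + 540.541ms (1)
4. 1621.622ms @ 3 + 810.811ms (3/2)
5. 2432.432ms @ 9/2 + 810.811ms (3/2)
6. 3243.243ms @ 6 + 810.811ms (3/2)
7. 4054.054ms @ 15/2 + 405.405ms (3/4)
8. 4459.459ms @ 33/4 + 405.405ms (3/4)
9. 4864.865ms @ 9 + 540.541ms (1)
10. 5405.405ms @ 10 + 540.541ms (1)
11. 5945.946ms @ 11 + 540.541ms (1)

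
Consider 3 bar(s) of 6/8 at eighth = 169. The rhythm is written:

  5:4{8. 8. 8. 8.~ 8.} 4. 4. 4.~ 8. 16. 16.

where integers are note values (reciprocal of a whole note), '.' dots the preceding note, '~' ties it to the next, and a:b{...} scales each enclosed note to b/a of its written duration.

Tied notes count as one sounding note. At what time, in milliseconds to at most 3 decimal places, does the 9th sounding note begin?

note 9 onset = 69/4b = 6124.26ms

1. 0.0ms @ 0 + 426.036ms (6/5)
2. 426.036ms @ 6/5 + 426.036ms (6/5)
3. 852.071ms @ 12/5 + 426.036ms (6/5)
4. 1278.107ms @ 18/5 + 852.071ms (12/5)
5. 2130.178ms @ 6 + 1065.089ms (3)
6. 3195.266ms @ 9 + 1065.089ms (3)
7. 4260.355ms @ 12 + 1597.633ms (9/2)
8. 5857.988ms @ 33/2 + 266.272ms (3/4)
9. 6124.26ms @ 69/4 + 266.272ms (3/4)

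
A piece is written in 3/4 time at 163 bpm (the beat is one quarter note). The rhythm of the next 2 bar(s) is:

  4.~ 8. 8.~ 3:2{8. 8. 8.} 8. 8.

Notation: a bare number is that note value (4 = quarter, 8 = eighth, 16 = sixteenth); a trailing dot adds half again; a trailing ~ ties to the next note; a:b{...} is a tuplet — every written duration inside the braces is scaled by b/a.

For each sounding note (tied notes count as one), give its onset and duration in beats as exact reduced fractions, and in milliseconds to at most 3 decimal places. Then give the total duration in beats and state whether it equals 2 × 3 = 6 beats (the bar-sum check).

1) 0.0ms=0b +828.221ms=9/4b
2) 828.221ms=9/4b +460.123ms=5/4b
3) 1288.344ms=7/2b +184.049ms=1/2b
4) 1472.393ms=4b +184.049ms=1/2b
5) 1656.442ms=9/2b +276.074ms=3/4b
6) 1932.515ms=21/4b +276.074ms=3/4b
Σ=6b of 6 (163bpm 3/4) — PASS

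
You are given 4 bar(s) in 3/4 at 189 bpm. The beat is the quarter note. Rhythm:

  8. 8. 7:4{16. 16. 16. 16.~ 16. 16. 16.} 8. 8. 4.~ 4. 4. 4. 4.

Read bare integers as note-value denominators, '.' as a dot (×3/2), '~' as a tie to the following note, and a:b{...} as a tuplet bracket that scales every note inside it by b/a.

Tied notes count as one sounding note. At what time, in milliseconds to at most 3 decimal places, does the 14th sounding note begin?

1. 0.0ms @ 0 + 238.095ms (3/4)
2. 238.095ms @ 3/4 + 238.095ms (3/4)
3. 476.19ms @ 3/2 + 68.027ms (3/14)
4. 544.218ms @ 12/7 + 68.027ms (3/14)
5. 612.245ms @ 27/14 + 68.027ms (3/14)
6. 680.272ms @ 15/7 + 136.054ms (3/7)
7. 816.327ms @ 18/7 + 68.027ms (3/14)
8. 884.354ms @ 39/14 + 68.027ms (3/14)
9. 952.381ms @ 3 + 238.095ms (3/4)
10. 1190.476ms @ 15/4 + 238.095ms (3/4)
11. 1428.571ms @ 9/2 + 952.381ms (3)
12. 2380.952ms @ 15/2 + 476.19ms (3/2)
13. 2857.143ms @ 9 + 476.19ms (3/2)
14. 3333.333ms @ 21/2 + 476.19ms (3/2)

note 14 onset = 21/2b = 3333.333ms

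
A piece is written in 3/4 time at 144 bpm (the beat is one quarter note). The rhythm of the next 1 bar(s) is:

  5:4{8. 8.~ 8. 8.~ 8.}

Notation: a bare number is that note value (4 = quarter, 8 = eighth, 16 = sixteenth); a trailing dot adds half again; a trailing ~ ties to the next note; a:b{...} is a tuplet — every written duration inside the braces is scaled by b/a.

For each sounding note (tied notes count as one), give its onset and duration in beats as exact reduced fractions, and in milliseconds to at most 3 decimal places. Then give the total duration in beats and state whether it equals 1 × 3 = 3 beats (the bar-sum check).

1) 0.0ms=0b +250.0ms=3/5b
2) 250.0ms=3/5b +500.0ms=6/5b
3) 750.0ms=9/5b +500.0ms=6/5b
Σ=3b of 3 (144bpm 3/4) — PASS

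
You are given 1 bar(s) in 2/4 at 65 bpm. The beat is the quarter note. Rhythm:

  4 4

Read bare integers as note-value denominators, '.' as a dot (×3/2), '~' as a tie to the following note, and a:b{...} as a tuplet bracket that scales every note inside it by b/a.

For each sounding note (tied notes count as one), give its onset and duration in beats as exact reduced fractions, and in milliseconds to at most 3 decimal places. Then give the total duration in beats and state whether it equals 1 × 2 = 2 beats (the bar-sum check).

1) 0.0ms=0b +923.077ms=1b
2) 923.077ms=1b +923.077ms=1b
Σ=2b of 2 (65bpm 2/4) — PASS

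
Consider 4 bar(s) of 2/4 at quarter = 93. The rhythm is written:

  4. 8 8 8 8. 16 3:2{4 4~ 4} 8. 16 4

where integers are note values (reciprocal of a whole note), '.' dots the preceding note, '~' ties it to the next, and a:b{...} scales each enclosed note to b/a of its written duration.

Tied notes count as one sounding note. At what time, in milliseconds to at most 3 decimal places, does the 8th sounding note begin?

note 8 onset = 14/3b = 3010.753ms

1. 0.0ms @ 0 + 967.742ms (3/2)
2. 967.742ms @ 3/2 + 322.581ms (1/2)
3. 1290.323ms @ 2 + 322.581ms (1/2)
4. 1612.903ms @ 5/2 + 322.581ms (1/2)
5. 1935.484ms @ 3 + 483.871ms (3/4)
6. 2419.355ms @ 15/4 + 161.29ms (1/4)
7. 2580.645ms @ 4 + 430.108ms (2/3)
8. 3010.753ms @ 14/3 + 860.215ms (4/3)
9. 3870.968ms @ 6 + 483.871ms (3/4)
10. 4354.839ms @ 27/4 + 161.29ms (1/4)
11. 4516.129ms @ 7 + 645.161ms (1)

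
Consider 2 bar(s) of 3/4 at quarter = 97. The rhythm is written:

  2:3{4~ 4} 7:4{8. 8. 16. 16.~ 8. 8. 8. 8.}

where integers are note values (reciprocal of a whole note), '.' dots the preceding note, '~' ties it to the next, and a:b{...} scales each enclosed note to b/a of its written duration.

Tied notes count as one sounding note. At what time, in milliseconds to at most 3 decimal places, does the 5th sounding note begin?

note 5 onset = 57/14b = 2518.409ms

1. 0.0ms @ 0 + 1855.67ms (3)
2. 1855.67ms @ 3 + 265.096ms (3/7)
3. 2120.766ms @ 24/7 + 265.096ms (3/7)
4. 2385.862ms @ 27/7 + 132.548ms (3/14)
5. 2518.409ms @ 57/14 + 397.644ms (9/14)
6. 2916.053ms @ 33/7 + 265.096ms (3/7)
7. 3181.149ms @ 36/7 + 265.096ms (3/7)
8. 3446.244ms @ 39/7 + 265.096ms (3/7)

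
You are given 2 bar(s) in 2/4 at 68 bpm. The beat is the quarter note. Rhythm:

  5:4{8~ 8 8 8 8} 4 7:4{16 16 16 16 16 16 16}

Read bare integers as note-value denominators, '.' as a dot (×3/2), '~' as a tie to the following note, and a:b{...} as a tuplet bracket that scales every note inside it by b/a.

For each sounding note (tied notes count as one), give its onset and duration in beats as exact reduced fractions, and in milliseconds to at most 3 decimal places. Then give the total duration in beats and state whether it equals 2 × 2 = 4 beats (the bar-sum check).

1) 0.0ms=0b +705.882ms=4/5b
2) 705.882ms=4/5b +352.941ms=2/5b
3) 1058.824ms=6/5b +352.941ms=2/5b
4) 1411.765ms=8/5b +352.941ms=2/5b
5) 1764.706ms=2b +882.353ms=1b
6) 2647.059ms=3b +126.05ms=1/7b
7) 2773.109ms=22/7b +126.05ms=1/7b
8) 2899.16ms=23/7b +126.05ms=1/7b
9) 3025.21ms=24/7b +126.05ms=1/7b
10) 3151.261ms=25/7b +126.05ms=1/7b
11) 3277.311ms=26/7b +126.05ms=1/7b
12) 3403.361ms=27/7b +126.05ms=1/7b
Σ=4b of 4 (68bpm 2/4) — PASS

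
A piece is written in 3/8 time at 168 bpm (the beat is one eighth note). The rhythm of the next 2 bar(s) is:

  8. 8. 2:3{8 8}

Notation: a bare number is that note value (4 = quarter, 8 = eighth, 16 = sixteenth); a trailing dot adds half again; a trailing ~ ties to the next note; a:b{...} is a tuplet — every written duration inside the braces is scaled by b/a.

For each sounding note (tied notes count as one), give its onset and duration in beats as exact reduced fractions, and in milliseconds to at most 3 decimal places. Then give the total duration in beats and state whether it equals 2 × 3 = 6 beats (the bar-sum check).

1) 0.0ms=0b +535.714ms=3/2b
2) 535.714ms=3/2b +535.714ms=3/2b
3) 1071.429ms=3b +535.714ms=3/2b
4) 1607.143ms=9/2b +535.714ms=3/2b
Σ=6b of 6 (168bpm 3/8) — PASS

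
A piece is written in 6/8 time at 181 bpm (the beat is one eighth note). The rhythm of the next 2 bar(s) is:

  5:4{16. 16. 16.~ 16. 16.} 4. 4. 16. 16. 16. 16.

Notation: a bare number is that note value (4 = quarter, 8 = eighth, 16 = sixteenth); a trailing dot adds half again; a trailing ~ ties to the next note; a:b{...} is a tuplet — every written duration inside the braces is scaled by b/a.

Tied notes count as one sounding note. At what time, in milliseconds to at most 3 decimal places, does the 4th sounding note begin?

note 4 onset = 12/5b = 795.58ms

1. 0.0ms @ 0 + 198.895ms (3/5)
2. 198.895ms @ 3/5 + 198.895ms (3/5)
3. 397.79ms @ 6/5 + 397.79ms (6/5)
4. 795.58ms @ 12/5 + 198.895ms (3/5)
5. 994.475ms @ 3 + 994.475ms (3)
6. 1988.95ms @ 6 + 994.475ms (3)
7. 2983.425ms @ 9 + 248.619ms (3/4)
8. 3232.044ms @ 39/4 + 248.619ms (3/4)
9. 3480.663ms @ 21/2 + 248.619ms (3/4)
10. 3729.282ms @ 45/4 + 248.619ms (3/4)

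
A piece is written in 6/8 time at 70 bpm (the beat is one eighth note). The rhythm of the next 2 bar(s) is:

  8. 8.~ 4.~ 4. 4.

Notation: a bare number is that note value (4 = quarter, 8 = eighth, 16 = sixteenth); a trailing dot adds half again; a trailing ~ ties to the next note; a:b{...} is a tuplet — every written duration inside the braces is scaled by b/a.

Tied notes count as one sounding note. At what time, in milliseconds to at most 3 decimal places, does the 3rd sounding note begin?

1. 0.0ms @ 0 + 1285.714ms (3/2)
2. 1285.714ms @ 3/2 + 6428.571ms (15/2)
3. 7714.286ms @ 9 + 2571.429ms (3)

note 3 onset = 9b = 7714.286ms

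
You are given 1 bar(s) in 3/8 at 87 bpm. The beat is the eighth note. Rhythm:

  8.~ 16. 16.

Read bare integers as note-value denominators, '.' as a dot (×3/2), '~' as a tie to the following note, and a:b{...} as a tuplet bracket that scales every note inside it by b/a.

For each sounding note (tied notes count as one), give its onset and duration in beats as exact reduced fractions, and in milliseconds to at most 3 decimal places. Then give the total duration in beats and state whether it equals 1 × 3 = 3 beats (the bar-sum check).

1) 0.0ms=0b +1551.724ms=9/4b
2) 1551.724ms=9/4b +517.241ms=3/4b
Σ=3b of 3 (87bpm 3/8) — PASS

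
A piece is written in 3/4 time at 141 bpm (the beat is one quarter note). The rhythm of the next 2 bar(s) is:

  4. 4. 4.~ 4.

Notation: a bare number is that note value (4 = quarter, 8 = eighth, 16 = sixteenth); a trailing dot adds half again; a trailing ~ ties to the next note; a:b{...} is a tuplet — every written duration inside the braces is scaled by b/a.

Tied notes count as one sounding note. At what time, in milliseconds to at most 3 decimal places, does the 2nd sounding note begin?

note 2 onset = 3/2b = 638.298ms

1. 0.0ms @ 0 + 638.298ms (3/2)
2. 638.298ms @ 3/2 + 638.298ms (3/2)
3. 1276.596ms @ 3 + 1276.596ms (3)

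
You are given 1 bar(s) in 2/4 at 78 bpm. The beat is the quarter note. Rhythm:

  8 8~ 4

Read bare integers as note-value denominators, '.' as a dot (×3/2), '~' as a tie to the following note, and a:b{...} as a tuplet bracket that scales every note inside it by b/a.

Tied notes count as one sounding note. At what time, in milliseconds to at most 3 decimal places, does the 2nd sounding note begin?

note 2 onset = 1/2b = 384.615ms

1. 0.0ms @ 0 + 384.615ms (1/2)
2. 384.615ms @ 1/2 + 1153.846ms (3/2)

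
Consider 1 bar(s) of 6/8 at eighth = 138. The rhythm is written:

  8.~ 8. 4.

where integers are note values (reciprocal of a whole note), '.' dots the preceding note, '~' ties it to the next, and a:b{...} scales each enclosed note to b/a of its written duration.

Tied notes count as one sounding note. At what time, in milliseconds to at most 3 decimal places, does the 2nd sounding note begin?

note 2 onset = 3b = 1304.348ms

1. 0.0ms @ 0 + 1304.348ms (3)
2. 1304.348ms @ 3 + 1304.348ms (3)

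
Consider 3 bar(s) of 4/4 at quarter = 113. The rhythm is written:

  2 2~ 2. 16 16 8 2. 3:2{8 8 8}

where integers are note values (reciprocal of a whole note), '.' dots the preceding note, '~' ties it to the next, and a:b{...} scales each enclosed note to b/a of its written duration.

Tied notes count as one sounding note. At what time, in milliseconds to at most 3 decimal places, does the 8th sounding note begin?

1. 0.0ms @ 0 + 1061.947ms (2)
2. 1061.947ms @ 2 + 2654.867ms (5)
3. 3716.814ms @ 7 + 132.743ms (1/4)
4. 3849.558ms @ 29/4 + 132.743ms (1/4)
5. 3982.301ms @ 15/2 + 265.487ms (1/2)
6. 4247.788ms @ 8 + 1592.92ms (3)
7. 5840.708ms @ 11 + 176.991ms (1/3)
8. 6017.699ms @ 34/3 + 176.991ms (1/3)
9. 6194.69ms @ 35/3 + 176.991ms (1/3)

note 8 onset = 34/3b = 6017.699ms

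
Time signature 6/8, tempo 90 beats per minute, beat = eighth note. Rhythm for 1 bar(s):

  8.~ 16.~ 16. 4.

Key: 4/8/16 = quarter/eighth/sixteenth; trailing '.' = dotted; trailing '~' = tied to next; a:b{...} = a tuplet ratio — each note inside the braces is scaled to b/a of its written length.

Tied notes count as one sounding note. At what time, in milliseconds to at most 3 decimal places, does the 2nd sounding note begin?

note 2 onset = 3b = 2000.0ms

1. 0.0ms @ 0 + 2000.0ms (3)
2. 2000.0ms @ 3 + 2000.0ms (3)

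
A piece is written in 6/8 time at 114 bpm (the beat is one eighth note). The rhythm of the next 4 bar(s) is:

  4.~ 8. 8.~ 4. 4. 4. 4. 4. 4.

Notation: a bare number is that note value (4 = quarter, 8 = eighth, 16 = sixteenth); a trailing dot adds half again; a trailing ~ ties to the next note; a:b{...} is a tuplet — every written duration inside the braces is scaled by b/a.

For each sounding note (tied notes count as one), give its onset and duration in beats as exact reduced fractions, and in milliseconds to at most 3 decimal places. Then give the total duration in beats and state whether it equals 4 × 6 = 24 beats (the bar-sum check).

1) 0.0ms=0b +2368.421ms=9/2b
2) 2368.421ms=9/2b +2368.421ms=9/2b
3) 4736.842ms=9b +1578.947ms=3b
4) 6315.789ms=12b +1578.947ms=3b
5) 7894.737ms=15b +1578.947ms=3b
6) 9473.684ms=18b +1578.947ms=3b
7) 11052.632ms=21b +1578.947ms=3b
Σ=24b of 24 (114bpm 6/8) — PASS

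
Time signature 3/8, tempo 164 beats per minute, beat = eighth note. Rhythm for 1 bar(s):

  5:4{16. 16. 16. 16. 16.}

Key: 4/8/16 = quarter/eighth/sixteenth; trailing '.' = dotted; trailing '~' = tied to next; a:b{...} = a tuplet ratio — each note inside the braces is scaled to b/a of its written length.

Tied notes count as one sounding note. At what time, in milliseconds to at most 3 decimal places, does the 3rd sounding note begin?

note 3 onset = 6/5b = 439.024ms

1. 0.0ms @ 0 + 219.512ms (3/5)
2. 219.512ms @ 3/5 + 219.512ms (3/5)
3. 439.024ms @ 6/5 + 219.512ms (3/5)
4. 658.537ms @ 9/5 + 219.512ms (3/5)
5. 878.049ms @ 12/5 + 219.512ms (3/5)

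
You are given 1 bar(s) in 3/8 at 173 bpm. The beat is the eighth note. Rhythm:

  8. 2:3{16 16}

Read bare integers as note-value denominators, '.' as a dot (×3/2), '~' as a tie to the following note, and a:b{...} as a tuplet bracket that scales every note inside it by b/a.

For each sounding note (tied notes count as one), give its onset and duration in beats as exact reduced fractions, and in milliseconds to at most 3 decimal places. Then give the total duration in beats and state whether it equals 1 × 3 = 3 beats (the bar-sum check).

1) 0.0ms=0b +520.231ms=3/2b
2) 520.231ms=3/2b +260.116ms=3/4b
3) 780.347ms=9/4b +260.116ms=3/4b
Σ=3b of 3 (173bpm 3/8) — PASS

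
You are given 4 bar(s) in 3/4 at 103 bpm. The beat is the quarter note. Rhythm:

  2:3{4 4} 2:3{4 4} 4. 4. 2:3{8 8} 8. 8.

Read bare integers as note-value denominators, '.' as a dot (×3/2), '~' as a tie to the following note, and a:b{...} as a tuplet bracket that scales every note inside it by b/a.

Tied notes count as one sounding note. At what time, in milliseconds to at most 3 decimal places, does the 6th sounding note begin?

1. 0.0ms @ 0 + 873.786ms (3/2)
2. 873.786ms @ 3/2 + 873.786ms (3/2)
3. 1747.573ms @ 3 + 873.786ms (3/2)
4. 2621.359ms @ 9/2 + 873.786ms (3/2)
5. 3495.146ms @ 6 + 873.786ms (3/2)
6. 4368.932ms @ 15/2 + 873.786ms (3/2)
7. 5242.718ms @ 9 + 436.893ms (3/4)
8. 5679.612ms @ 39/4 + 436.893ms (3/4)
9. 6116.505ms @ 21/2 + 436.893ms (3/4)
10. 6553.398ms @ 45/4 + 436.893ms (3/4)

note 6 onset = 15/2b = 4368.932ms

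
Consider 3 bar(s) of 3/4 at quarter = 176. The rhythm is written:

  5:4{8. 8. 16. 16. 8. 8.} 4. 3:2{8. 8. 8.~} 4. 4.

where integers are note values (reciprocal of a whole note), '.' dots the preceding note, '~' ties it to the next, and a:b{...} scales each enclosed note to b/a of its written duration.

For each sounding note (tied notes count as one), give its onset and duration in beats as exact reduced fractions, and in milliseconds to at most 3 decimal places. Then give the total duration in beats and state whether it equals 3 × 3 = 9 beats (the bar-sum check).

1) 0.0ms=0b +204.545ms=3/5b
2) 204.545ms=3/5b +204.545ms=3/5b
3) 409.091ms=6/5b +102.273ms=3/10b
4) 511.364ms=3/2b +102.273ms=3/10b
5) 613.636ms=9/5b +204.545ms=3/5b
6) 818.182ms=12/5b +204.545ms=3/5b
7) 1022.727ms=3b +511.364ms=3/2b
8) 1534.091ms=9/2b +170.455ms=1/2b
9) 1704.545ms=5b +170.455ms=1/2b
10) 1875.0ms=11/2b +681.818ms=2b
11) 2556.818ms=15/2b +511.364ms=3/2b
Σ=9b of 9 (176bpm 3/4) — PASS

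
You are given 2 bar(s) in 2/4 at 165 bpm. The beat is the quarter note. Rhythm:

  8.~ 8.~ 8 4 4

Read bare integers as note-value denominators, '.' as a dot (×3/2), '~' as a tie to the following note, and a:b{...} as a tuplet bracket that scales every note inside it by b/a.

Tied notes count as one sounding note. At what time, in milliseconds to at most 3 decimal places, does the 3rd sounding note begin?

1. 0.0ms @ 0 + 727.273ms (2)
2. 727.273ms @ 2 + 363.636ms (1)
3. 1090.909ms @ 3 + 363.636ms (1)

note 3 onset = 3b = 1090.909ms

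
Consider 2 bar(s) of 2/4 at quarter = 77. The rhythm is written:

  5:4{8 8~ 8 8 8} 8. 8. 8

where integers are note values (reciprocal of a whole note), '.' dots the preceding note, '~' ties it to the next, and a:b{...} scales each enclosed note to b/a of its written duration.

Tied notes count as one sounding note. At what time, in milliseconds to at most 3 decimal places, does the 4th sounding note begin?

note 4 onset = 8/5b = 1246.753ms

1. 0.0ms @ 0 + 311.688ms (2/5)
2. 311.688ms @ 2/5 + 623.377ms (4/5)
3. 935.065ms @ 6/5 + 311.688ms (2/5)
4. 1246.753ms @ 8/5 + 311.688ms (2/5)
5. 1558.442ms @ 2 + 584.416ms (3/4)
6. 2142.857ms @ 11/4 + 584.416ms (3/4)
7. 2727.273ms @ 7/2 + 389.61ms (1/2)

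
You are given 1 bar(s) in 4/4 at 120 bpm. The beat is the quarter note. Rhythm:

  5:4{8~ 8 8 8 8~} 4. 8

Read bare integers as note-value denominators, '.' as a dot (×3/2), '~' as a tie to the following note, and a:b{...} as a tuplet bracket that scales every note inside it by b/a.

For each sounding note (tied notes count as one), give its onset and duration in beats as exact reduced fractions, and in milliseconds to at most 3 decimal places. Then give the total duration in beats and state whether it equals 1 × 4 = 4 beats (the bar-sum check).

1) 0.0ms=0b +400.0ms=4/5b
2) 400.0ms=4/5b +200.0ms=2/5b
3) 600.0ms=6/5b +200.0ms=2/5b
4) 800.0ms=8/5b +950.0ms=19/10b
5) 1750.0ms=7/2b +250.0ms=1/2b
Σ=4b of 4 (120bpm 4/4) — PASS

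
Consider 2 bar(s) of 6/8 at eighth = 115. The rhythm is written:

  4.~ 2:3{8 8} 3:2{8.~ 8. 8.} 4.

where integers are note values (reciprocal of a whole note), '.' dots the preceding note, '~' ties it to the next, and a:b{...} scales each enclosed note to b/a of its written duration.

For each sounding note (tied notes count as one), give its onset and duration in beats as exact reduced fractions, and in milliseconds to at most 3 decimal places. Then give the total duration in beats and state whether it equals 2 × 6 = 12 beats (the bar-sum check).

1) 0.0ms=0b +2347.826ms=9/2b
2) 2347.826ms=9/2b +782.609ms=3/2b
3) 3130.435ms=6b +1043.478ms=2b
4) 4173.913ms=8b +521.739ms=1b
5) 4695.652ms=9b +1565.217ms=3b
Σ=12b of 12 (115bpm 6/8) — PASS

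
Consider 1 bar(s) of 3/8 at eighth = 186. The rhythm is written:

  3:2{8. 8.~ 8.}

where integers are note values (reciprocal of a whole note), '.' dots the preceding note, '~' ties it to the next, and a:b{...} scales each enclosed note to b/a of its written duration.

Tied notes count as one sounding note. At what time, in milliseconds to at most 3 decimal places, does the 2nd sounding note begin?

1. 0.0ms @ 0 + 322.581ms (1)
2. 322.581ms @ 1 + 645.161ms (2)

note 2 onset = 1b = 322.581ms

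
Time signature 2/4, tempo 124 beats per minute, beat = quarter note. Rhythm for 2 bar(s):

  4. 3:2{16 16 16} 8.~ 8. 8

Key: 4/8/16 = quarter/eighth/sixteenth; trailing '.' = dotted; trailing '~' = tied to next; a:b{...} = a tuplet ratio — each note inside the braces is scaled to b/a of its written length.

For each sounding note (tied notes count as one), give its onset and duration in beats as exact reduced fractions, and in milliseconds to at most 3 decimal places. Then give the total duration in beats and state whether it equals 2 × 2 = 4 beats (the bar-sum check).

1) 0.0ms=0b +725.806ms=3/2b
2) 725.806ms=3/2b +80.645ms=1/6b
3) 806.452ms=5/3b +80.645ms=1/6b
4) 887.097ms=11/6b +80.645ms=1/6b
5) 967.742ms=2b +725.806ms=3/2b
6) 1693.548ms=7/2b +241.935ms=1/2b
Σ=4b of 4 (124bpm 2/4) — PASS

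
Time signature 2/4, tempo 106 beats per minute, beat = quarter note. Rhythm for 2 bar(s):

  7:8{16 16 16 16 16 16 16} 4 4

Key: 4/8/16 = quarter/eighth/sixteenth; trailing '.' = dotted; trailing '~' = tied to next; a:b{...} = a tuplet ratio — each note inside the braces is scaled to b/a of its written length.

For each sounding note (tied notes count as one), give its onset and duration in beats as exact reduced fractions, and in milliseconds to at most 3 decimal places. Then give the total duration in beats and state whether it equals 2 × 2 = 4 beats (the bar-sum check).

1) 0.0ms=0b +161.725ms=2/7b
2) 161.725ms=2/7b +161.725ms=2/7b
3) 323.45ms=4/7b +161.725ms=2/7b
4) 485.175ms=6/7b +161.725ms=2/7b
5) 646.9ms=8/7b +161.725ms=2/7b
6) 808.625ms=10/7b +161.725ms=2/7b
7) 970.35ms=12/7b +161.725ms=2/7b
8) 1132.075ms=2b +566.038ms=1b
9) 1698.113ms=3b +566.038ms=1b
Σ=4b of 4 (106bpm 2/4) — PASS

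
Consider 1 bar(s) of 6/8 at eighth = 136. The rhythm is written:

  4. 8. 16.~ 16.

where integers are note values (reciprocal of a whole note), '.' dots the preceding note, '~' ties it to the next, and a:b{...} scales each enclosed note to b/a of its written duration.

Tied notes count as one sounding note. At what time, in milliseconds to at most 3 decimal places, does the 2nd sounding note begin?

note 2 onset = 3b = 1323.529ms

1. 0.0ms @ 0 + 1323.529ms (3)
2. 1323.529ms @ 3 + 661.765ms (3/2)
3. 1985.294ms @ 9/2 + 661.765ms (3/2)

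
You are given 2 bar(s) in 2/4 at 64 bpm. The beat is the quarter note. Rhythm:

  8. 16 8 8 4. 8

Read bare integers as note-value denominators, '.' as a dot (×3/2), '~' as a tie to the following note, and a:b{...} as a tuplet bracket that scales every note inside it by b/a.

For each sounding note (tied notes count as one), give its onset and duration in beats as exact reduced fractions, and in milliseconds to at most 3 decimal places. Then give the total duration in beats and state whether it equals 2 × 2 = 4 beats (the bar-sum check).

1) 0.0ms=0b +703.125ms=3/4b
2) 703.125ms=3/4b +234.375ms=1/4b
3) 937.5ms=1b +468.75ms=1/2b
4) 1406.25ms=3/2b +468.75ms=1/2b
5) 1875.0ms=2b +1406.25ms=3/2b
6) 3281.25ms=7/2b +468.75ms=1/2b
Σ=4b of 4 (64bpm 2/4) — PASS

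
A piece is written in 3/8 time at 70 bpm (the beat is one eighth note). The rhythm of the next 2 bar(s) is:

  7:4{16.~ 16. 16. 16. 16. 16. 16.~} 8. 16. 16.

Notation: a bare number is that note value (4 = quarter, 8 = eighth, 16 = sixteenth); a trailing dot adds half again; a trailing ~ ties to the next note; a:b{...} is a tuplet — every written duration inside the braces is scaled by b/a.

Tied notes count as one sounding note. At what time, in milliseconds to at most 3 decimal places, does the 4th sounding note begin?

1. 0.0ms @ 0 + 734.694ms (6/7)
2. 734.694ms @ 6/7 + 367.347ms (3/7)
3. 1102.041ms @ 9/7 + 367.347ms (3/7)
4. 1469.388ms @ 12/7 + 367.347ms (3/7)
5. 1836.735ms @ 15/7 + 367.347ms (3/7)
6. 2204.082ms @ 18/7 + 1653.061ms (27/14)
7. 3857.143ms @ 9/2 + 642.857ms (3/4)
8. 4500.0ms @ 21/4 + 642.857ms (3/4)

note 4 onset = 12/7b = 1469.388ms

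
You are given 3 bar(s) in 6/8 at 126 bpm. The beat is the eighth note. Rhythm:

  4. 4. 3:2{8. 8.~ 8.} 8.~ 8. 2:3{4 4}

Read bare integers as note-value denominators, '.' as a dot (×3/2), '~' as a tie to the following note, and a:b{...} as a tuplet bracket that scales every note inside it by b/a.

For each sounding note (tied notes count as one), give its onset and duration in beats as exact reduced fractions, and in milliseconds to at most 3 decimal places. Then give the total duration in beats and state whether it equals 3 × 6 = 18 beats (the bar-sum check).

1) 0.0ms=0b +1428.571ms=3b
2) 1428.571ms=3b +1428.571ms=3b
3) 2857.143ms=6b +476.19ms=1b
4) 3333.333ms=7b +952.381ms=2b
5) 4285.714ms=9b +1428.571ms=3b
6) 5714.286ms=12b +1428.571ms=3b
7) 7142.857ms=15b +1428.571ms=3b
Σ=18b of 18 (126bpm 6/8) — PASS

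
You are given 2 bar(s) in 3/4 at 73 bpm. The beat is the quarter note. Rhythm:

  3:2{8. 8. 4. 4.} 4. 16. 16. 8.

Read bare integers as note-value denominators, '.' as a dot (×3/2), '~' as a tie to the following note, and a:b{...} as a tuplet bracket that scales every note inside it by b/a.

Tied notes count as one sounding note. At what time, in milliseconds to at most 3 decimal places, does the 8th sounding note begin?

note 8 onset = 21/4b = 4315.068ms

1. 0.0ms @ 0 + 410.959ms (1/2)
2. 410.959ms @ 1/2 + 410.959ms (1/2)
3. 821.918ms @ 1 + 821.918ms (1)
4. 1643.836ms @ 2 + 821.918ms (1)
5. 2465.753ms @ 3 + 1232.877ms (3/2)
6. 3698.63ms @ 9/2 + 308.219ms (3/8)
7. 4006.849ms @ 39/8 + 308.219ms (3/8)
8. 4315.068ms @ 21/4 + 616.438ms (3/4)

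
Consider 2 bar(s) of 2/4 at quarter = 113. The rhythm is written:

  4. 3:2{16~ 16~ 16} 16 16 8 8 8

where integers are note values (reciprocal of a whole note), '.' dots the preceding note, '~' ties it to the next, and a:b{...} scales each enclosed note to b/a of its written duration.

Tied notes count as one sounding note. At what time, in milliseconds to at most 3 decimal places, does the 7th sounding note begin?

1. 0.0ms @ 0 + 796.46ms (3/2)
2. 796.46ms @ 3/2 + 265.487ms (1/2)
3. 1061.947ms @ 2 + 132.743ms (1/4)
4. 1194.69ms @ 9/4 + 132.743ms (1/4)
5. 1327.434ms @ 5/2 + 265.487ms (1/2)
6. 1592.92ms @ 3 + 265.487ms (1/2)
7. 1858.407ms @ 7/2 + 265.487ms (1/2)

note 7 onset = 7/2b = 1858.407ms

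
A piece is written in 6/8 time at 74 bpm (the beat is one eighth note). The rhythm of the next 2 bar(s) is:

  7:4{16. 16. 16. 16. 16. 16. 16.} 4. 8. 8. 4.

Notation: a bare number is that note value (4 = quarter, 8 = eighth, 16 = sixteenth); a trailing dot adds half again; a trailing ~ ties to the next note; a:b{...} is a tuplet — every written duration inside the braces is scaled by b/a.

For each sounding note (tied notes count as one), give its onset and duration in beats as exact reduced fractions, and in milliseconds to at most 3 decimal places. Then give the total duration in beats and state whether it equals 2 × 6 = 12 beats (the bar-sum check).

1) 0.0ms=0b +347.49ms=3/7b
2) 347.49ms=3/7b +347.49ms=3/7b
3) 694.981ms=6/7b +347.49ms=3/7b
4) 1042.471ms=9/7b +347.49ms=3/7b
5) 1389.961ms=12/7b +347.49ms=3/7b
6) 1737.452ms=15/7b +347.49ms=3/7b
7) 2084.942ms=18/7b +347.49ms=3/7b
8) 2432.432ms=3b +2432.432ms=3b
9) 4864.865ms=6b +1216.216ms=3/2b
10) 6081.081ms=15/2b +1216.216ms=3/2b
11) 7297.297ms=9b +2432.432ms=3b
Σ=12b of 12 (74bpm 6/8) — PASS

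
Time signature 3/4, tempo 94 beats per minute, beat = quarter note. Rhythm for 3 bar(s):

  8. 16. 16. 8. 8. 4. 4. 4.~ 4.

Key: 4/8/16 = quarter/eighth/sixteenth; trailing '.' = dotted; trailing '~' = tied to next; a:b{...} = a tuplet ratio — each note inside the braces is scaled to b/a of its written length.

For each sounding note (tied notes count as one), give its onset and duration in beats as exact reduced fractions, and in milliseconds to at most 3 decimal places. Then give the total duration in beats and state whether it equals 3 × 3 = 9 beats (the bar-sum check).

1) 0.0ms=0b +478.723ms=3/4b
2) 478.723ms=3/4b +239.362ms=3/8b
3) 718.085ms=9/8b +239.362ms=3/8b
4) 957.447ms=3/2b +478.723ms=3/4b
5) 1436.17ms=9/4b +478.723ms=3/4b
6) 1914.894ms=3b +957.447ms=3/2b
7) 2872.34ms=9/2b +957.447ms=3/2b
8) 3829.787ms=6b +1914.894ms=3b
Σ=9b of 9 (94bpm 3/4) — PASS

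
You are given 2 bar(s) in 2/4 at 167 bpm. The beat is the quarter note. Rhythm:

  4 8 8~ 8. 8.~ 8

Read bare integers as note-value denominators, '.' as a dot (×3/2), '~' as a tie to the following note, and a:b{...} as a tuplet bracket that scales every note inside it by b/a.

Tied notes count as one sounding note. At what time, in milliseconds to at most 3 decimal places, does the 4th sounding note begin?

note 4 onset = 11/4b = 988.024ms

1. 0.0ms @ 0 + 359.281ms (1)
2. 359.281ms @ 1 + 179.641ms (1/2)
3. 538.922ms @ 3/2 + 449.102ms (5/4)
4. 988.024ms @ 11/4 + 449.102ms (5/4)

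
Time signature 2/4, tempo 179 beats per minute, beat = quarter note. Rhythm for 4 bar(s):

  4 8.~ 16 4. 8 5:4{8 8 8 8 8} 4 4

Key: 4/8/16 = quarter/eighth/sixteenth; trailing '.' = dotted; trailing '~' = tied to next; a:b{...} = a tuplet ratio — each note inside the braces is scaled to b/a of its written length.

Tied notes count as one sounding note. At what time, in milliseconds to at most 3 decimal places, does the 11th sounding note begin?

1. 0.0ms @ 0 + 335.196ms (1)
2. 335.196ms @ 1 + 335.196ms (1)
3. 670.391ms @ 2 + 502.793ms (3/2)
4. 1173.184ms @ 7/2 + 167.598ms (1/2)
5. 1340.782ms @ 4 + 134.078ms (2/5)
6. 1474.86ms @ 22/5 + 134.078ms (2/5)
7. 1608.939ms @ 24/5 + 134.078ms (2/5)
8. 1743.017ms @ 26/5 + 134.078ms (2/5)
9. 1877.095ms @ 28/5 + 134.078ms (2/5)
10. 2011.173ms @ 6 + 335.196ms (1)
11. 2346.369ms @ 7 + 335.196ms (1)

note 11 onset = 7b = 2346.369ms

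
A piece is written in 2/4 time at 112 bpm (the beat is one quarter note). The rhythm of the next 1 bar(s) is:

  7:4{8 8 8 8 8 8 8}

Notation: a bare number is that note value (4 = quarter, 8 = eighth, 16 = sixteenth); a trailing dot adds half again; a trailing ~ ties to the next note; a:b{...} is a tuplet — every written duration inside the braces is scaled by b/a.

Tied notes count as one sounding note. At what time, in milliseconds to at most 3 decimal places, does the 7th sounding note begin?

note 7 onset = 12/7b = 918.367ms

1. 0.0ms @ 0 + 153.061ms (2/7)
2. 153.061ms @ 2/7 + 153.061ms (2/7)
3. 306.122ms @ 4/7 + 153.061ms (2/7)
4. 459.184ms @ 6/7 + 153.061ms (2/7)
5. 612.245ms @ 8/7 + 153.061ms (2/7)
6. 765.306ms @ 10/7 + 153.061ms (2/7)
7. 918.367ms @ 12/7 + 153.061ms (2/7)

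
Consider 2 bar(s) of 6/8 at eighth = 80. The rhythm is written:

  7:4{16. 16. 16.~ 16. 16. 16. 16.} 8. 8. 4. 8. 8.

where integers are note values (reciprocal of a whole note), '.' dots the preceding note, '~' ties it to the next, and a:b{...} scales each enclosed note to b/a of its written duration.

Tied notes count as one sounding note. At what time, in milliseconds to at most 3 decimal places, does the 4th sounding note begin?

note 4 onset = 12/7b = 1285.714ms

1. 0.0ms @ 0 + 321.429ms (3/7)
2. 321.429ms @ 3/7 + 321.429ms (3/7)
3. 642.857ms @ 6/7 + 642.857ms (6/7)
4. 1285.714ms @ 12/7 + 321.429ms (3/7)
5. 1607.143ms @ 15/7 + 321.429ms (3/7)
6. 1928.571ms @ 18/7 + 321.429ms (3/7)
7. 2250.0ms @ 3 + 1125.0ms (3/2)
8. 3375.0ms @ 9/2 + 1125.0ms (3/2)
9. 4500.0ms @ 6 + 2250.0ms (3)
10. 6750.0ms @ 9 + 1125.0ms (3/2)
11. 7875.0ms @ 21/2 + 1125.0ms (3/2)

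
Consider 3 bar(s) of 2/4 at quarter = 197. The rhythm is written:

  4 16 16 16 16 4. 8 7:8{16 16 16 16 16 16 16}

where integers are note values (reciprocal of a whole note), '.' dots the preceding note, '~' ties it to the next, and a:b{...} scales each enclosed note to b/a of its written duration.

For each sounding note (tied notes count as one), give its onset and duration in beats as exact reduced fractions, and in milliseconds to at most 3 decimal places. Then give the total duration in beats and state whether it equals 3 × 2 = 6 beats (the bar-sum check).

1) 0.0ms=0b +304.569ms=1b
2) 304.569ms=1b +76.142ms=1/4b
3) 380.711ms=5/4b +76.142ms=1/4b
4) 456.853ms=3/2b +76.142ms=1/4b
5) 532.995ms=7/4b +76.142ms=1/4b
6) 609.137ms=2b +456.853ms=3/2b
7) 1065.99ms=7/2b +152.284ms=1/2b
8) 1218.274ms=4b +87.02ms=2/7b
9) 1305.294ms=30/7b +87.02ms=2/7b
10) 1392.313ms=32/7b +87.02ms=2/7b
11) 1479.333ms=34/7b +87.02ms=2/7b
12) 1566.352ms=36/7b +87.02ms=2/7b
13) 1653.372ms=38/7b +87.02ms=2/7b
14) 1740.392ms=40/7b +87.02ms=2/7b
Σ=6b of 6 (197bpm 2/4) — PASS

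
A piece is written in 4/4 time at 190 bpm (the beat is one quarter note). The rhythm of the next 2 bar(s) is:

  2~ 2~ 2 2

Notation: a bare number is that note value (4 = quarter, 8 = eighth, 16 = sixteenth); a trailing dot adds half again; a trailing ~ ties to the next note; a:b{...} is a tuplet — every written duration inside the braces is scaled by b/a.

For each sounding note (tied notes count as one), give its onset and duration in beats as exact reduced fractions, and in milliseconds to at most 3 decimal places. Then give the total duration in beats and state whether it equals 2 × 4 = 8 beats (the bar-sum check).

1) 0.0ms=0b +1894.737ms=6b
2) 1894.737ms=6b +631.579ms=2b
Σ=8b of 8 (190bpm 4/4) — PASS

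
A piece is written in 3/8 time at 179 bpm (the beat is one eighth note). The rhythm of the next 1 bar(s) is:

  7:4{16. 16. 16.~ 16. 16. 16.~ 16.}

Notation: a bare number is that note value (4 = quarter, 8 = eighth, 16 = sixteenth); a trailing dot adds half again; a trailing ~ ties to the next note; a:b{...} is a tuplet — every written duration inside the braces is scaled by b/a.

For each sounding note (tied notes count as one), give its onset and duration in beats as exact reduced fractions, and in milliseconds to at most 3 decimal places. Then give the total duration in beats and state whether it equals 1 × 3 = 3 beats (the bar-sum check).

1) 0.0ms=0b +143.655ms=3/7b
2) 143.655ms=3/7b +143.655ms=3/7b
3) 287.31ms=6/7b +287.31ms=6/7b
4) 574.621ms=12/7b +143.655ms=3/7b
5) 718.276ms=15/7b +287.31ms=6/7b
Σ=3b of 3 (179bpm 3/8) — PASS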